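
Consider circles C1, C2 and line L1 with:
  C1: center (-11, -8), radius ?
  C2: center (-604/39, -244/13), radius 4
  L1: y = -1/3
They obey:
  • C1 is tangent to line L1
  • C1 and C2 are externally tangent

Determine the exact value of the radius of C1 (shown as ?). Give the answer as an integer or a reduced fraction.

23/3

1. [C1‖L1]  r_C1² − 529/9 = 0  ⇒  r_C1 = 23/3 (r>0 drops 1)
2. [ext C1·C2]  r_C1² + 8r_C1 − 1081/9 = 0  ⇒  r_C1 = 23/3 (r>0 drops 1)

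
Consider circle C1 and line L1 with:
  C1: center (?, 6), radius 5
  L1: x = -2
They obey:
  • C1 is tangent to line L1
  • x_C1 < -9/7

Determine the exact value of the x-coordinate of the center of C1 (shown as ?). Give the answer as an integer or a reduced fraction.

1. [C1‖L1]  x_C1² + 4x_C1 − 21 = 0  ⇒  x_C1 = -7 or 3
2. given x_C1 < -9/7: keep -7

-7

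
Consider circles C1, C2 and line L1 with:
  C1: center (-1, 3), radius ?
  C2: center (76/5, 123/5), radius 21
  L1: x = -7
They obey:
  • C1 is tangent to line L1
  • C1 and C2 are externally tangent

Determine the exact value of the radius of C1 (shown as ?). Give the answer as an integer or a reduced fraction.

6

1. [C1‖L1]  r_C1² − 36 = 0  ⇒  r_C1 = 6 (r>0 drops 1)
2. [ext C1·C2]  r_C1² + 42r_C1 − 288 = 0  ⇒  r_C1 = 6 (r>0 drops 1)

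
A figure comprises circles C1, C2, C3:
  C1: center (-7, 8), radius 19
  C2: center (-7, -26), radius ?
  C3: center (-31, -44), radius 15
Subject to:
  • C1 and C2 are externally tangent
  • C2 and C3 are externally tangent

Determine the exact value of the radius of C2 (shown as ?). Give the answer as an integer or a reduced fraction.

1. [ext C1·C2]  r_C2² + 38r_C2 − 795 = 0  ⇒  r_C2 = 15 (r>0 drops 1)
2. [ext C2·C3]  r_C2² + 30r_C2 − 675 = 0  ⇒  r_C2 = 15 (r>0 drops 1)

15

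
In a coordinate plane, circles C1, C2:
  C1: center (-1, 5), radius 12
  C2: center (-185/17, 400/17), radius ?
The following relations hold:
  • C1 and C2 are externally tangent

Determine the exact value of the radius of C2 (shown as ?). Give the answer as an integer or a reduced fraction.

9

1. [ext C1·C2]  r_C2² + 24r_C2 − 297 = 0  ⇒  r_C2 = 9 (r>0 drops 1)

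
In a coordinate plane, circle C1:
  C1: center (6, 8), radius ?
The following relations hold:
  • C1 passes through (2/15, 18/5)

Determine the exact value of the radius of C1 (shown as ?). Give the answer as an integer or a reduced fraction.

22/3

1. [C1∋P]  r_C1² − 484/9 = 0  ⇒  r_C1 = 22/3 (r>0 drops 1)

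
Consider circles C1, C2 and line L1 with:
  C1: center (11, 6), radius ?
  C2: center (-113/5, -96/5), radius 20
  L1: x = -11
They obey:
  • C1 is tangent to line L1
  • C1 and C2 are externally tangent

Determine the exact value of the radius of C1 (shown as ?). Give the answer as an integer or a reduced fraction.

22

1. [C1‖L1]  r_C1² − 484 = 0  ⇒  r_C1 = 22 (r>0 drops 1)
2. [ext C1·C2]  r_C1² + 40r_C1 − 1364 = 0  ⇒  r_C1 = 22 (r>0 drops 1)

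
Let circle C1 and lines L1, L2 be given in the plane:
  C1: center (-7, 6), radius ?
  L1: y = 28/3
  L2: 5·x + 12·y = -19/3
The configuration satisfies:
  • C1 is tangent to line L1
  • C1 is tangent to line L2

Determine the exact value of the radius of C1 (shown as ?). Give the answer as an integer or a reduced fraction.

10/3

1. [C1‖L1]  r_C1² − 100/9 = 0  ⇒  r_C1 = 10/3 (r>0 drops 1)
2. [C1‖L2]  r_C1² − 100/9 = 0  ⇒  r_C1 = 10/3 (r>0 drops 1)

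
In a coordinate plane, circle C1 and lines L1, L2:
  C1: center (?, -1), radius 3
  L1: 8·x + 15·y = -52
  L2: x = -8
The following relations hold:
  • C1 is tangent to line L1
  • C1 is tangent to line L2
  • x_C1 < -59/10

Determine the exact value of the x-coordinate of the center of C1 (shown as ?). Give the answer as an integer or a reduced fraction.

1. [C1‖L1]  x_C1² + (37/4)x_C1 − 77/4 = 0  ⇒  x_C1 = -11 or 7/4
2. [C1‖L2]  x_C1² + 16x_C1 + 55 = 0  ⇒  x_C1 = -11 or -5

-11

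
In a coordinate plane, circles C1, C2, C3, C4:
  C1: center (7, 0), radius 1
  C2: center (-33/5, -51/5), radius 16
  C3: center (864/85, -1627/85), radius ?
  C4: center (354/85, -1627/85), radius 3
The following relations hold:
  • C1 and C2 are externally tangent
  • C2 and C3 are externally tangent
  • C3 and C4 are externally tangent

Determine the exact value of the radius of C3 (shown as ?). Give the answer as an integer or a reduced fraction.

3

1. [ext C2·C3]  r_C3² + 32r_C3 − 105 = 0  ⇒  r_C3 = 3 (r>0 drops 1)
2. [ext C3·C4]  r_C3² + 6r_C3 − 27 = 0  ⇒  r_C3 = 3 (r>0 drops 1)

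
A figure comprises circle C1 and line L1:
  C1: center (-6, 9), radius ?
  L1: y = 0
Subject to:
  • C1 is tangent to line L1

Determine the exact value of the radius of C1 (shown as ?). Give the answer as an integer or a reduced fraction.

1. [C1‖L1]  r_C1² − 81 = 0  ⇒  r_C1 = 9 (r>0 drops 1)

9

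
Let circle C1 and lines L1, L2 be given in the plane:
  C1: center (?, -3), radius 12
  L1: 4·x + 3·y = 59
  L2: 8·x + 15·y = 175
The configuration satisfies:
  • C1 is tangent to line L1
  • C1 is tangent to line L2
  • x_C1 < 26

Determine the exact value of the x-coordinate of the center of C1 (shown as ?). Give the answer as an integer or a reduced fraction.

1. [C1‖L1]  x_C1² − 34x_C1 + 64 = 0  ⇒  x_C1 = 2 or 32
2. [C1‖L2]  x_C1² − 55x_C1 + 106 = 0  ⇒  x_C1 = 2 or 53

2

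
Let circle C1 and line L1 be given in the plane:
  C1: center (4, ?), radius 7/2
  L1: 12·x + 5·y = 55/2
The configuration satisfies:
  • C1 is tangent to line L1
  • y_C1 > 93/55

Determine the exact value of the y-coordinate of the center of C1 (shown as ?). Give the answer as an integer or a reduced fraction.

5

1. [C1‖L1]  y_C1² + (41/5)y_C1 − 66 = 0  ⇒  y_C1 = -66/5 or 5
2. given y_C1 > 93/55: keep 5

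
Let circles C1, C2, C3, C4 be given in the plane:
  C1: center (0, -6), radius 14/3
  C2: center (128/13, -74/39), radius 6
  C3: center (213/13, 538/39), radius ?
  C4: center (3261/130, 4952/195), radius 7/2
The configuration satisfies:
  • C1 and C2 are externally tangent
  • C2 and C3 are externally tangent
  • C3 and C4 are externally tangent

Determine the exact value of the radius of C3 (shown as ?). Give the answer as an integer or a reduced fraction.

11

1. [ext C2·C3]  r_C3² + 12r_C3 − 253 = 0  ⇒  r_C3 = 11 (r>0 drops 1)
2. [ext C3·C4]  r_C3² + 7r_C3 − 198 = 0  ⇒  r_C3 = 11 (r>0 drops 1)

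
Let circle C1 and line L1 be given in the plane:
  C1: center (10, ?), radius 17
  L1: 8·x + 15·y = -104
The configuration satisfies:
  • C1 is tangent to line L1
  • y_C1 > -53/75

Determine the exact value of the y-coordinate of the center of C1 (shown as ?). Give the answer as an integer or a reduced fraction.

7

1. [C1‖L1]  y_C1² + (368/15)y_C1 − 3311/15 = 0  ⇒  y_C1 = -473/15 or 7
2. given y_C1 > -53/75: keep 7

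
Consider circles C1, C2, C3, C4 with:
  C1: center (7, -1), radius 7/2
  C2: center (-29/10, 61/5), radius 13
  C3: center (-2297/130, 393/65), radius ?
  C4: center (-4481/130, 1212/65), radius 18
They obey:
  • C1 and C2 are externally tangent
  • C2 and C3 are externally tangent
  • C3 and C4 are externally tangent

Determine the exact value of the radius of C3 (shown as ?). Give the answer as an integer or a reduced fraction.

3

1. [ext C2·C3]  r_C3² + 26r_C3 − 87 = 0  ⇒  r_C3 = 3 (r>0 drops 1)
2. [ext C3·C4]  r_C3² + 36r_C3 − 117 = 0  ⇒  r_C3 = 3 (r>0 drops 1)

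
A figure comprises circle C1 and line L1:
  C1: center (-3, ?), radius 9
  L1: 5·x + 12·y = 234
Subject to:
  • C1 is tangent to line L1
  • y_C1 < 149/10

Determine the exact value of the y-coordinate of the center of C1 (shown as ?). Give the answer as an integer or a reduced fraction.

1. [C1‖L1]  y_C1² − (83/2)y_C1 + 671/2 = 0  ⇒  y_C1 = 11 or 61/2
2. given y_C1 < 149/10: keep 11

11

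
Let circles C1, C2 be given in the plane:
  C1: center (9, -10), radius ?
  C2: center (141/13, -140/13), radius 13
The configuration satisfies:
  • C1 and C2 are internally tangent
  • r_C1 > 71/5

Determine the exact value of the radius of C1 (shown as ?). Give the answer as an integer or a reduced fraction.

1. [int C1,C2]  r_C1² − 26r_C1 + 165 = 0  ⇒  r_C1 = 11 or 15
2. given r_C1 > 71/5: keep 15

15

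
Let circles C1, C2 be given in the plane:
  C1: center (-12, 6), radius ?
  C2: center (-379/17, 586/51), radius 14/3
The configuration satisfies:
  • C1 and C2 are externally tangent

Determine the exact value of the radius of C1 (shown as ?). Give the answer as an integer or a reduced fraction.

7

1. [ext C1·C2]  r_C1² + (28/3)r_C1 − 343/3 = 0  ⇒  r_C1 = 7 (r>0 drops 1)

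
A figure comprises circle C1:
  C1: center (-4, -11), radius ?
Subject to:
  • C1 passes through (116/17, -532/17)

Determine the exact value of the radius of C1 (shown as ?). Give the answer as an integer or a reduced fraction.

1. [C1∋P]  r_C1² − 529 = 0  ⇒  r_C1 = 23 (r>0 drops 1)

23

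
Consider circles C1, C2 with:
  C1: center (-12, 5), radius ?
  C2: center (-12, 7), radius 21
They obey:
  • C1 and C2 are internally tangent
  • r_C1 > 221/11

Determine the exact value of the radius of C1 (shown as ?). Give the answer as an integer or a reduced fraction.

23

1. [int C1,C2]  r_C1² − 42r_C1 + 437 = 0  ⇒  r_C1 = 19 or 23
2. given r_C1 > 221/11: keep 23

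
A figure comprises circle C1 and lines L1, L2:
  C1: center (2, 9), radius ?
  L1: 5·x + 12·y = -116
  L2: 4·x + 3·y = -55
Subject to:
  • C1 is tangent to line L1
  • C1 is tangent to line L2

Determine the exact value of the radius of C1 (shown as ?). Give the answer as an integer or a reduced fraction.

18

1. [C1‖L1]  r_C1² − 324 = 0  ⇒  r_C1 = 18 (r>0 drops 1)
2. [C1‖L2]  r_C1² − 324 = 0  ⇒  r_C1 = 18 (r>0 drops 1)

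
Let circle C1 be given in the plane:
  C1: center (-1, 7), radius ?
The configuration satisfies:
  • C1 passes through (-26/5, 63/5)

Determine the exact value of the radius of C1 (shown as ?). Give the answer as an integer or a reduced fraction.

1. [C1∋P]  r_C1² − 49 = 0  ⇒  r_C1 = 7 (r>0 drops 1)

7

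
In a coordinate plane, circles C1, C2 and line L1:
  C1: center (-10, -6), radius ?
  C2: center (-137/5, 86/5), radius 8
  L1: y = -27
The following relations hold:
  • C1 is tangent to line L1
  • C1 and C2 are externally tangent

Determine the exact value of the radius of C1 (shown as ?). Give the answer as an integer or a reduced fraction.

1. [C1‖L1]  r_C1² − 441 = 0  ⇒  r_C1 = 21 (r>0 drops 1)
2. [ext C1·C2]  r_C1² + 16r_C1 − 777 = 0  ⇒  r_C1 = 21 (r>0 drops 1)

21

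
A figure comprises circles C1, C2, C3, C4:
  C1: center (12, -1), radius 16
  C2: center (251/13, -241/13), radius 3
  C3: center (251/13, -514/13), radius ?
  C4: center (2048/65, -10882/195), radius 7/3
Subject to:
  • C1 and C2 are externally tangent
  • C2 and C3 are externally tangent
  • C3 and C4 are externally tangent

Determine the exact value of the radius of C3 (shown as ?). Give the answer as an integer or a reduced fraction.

1. [ext C2·C3]  r_C3² + 6r_C3 − 432 = 0  ⇒  r_C3 = 18 (r>0 drops 1)
2. [ext C3·C4]  r_C3² + (14/3)r_C3 − 408 = 0  ⇒  r_C3 = 18 (r>0 drops 1)

18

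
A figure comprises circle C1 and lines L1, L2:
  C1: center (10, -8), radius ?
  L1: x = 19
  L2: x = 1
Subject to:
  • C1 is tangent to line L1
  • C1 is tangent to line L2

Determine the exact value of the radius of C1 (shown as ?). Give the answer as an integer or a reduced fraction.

1. [C1‖L1]  r_C1² − 81 = 0  ⇒  r_C1 = 9 (r>0 drops 1)
2. [C1‖L2]  r_C1² − 81 = 0  ⇒  r_C1 = 9 (r>0 drops 1)

9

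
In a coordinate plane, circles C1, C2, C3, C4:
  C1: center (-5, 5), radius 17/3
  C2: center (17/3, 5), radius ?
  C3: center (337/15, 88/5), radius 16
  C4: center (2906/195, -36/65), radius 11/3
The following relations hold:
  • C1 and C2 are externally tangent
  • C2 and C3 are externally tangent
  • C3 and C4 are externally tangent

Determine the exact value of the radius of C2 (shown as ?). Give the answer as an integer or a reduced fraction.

5

1. [ext C1·C2]  r_C2² + (34/3)r_C2 − 245/3 = 0  ⇒  r_C2 = 5 (r>0 drops 1)
2. [ext C2·C3]  r_C2² + 32r_C2 − 185 = 0  ⇒  r_C2 = 5 (r>0 drops 1)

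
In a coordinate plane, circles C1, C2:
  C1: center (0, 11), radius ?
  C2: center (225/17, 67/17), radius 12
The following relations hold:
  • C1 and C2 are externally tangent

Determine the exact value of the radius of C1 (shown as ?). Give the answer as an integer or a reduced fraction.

3

1. [ext C1·C2]  r_C1² + 24r_C1 − 81 = 0  ⇒  r_C1 = 3 (r>0 drops 1)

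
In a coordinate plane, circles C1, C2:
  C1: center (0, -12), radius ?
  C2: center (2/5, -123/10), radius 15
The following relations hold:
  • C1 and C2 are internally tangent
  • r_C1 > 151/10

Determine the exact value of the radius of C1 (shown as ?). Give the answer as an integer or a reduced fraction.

31/2

1. [int C1,C2]  r_C1² − 30r_C1 + 899/4 = 0  ⇒  r_C1 = 29/2 or 31/2
2. given r_C1 > 151/10: keep 31/2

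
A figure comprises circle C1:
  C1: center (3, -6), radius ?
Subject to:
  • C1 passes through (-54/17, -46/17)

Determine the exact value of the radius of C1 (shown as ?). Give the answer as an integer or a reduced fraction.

7

1. [C1∋P]  r_C1² − 49 = 0  ⇒  r_C1 = 7 (r>0 drops 1)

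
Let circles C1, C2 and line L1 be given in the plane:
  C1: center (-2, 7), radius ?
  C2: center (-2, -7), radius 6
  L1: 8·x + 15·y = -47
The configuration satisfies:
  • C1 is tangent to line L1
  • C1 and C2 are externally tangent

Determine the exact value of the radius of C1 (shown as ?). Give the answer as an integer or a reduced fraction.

8

1. [C1‖L1]  r_C1² − 64 = 0  ⇒  r_C1 = 8 (r>0 drops 1)
2. [ext C1·C2]  r_C1² + 12r_C1 − 160 = 0  ⇒  r_C1 = 8 (r>0 drops 1)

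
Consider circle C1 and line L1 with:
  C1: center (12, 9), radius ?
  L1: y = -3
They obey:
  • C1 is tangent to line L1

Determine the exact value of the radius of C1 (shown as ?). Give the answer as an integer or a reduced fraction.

12

1. [C1‖L1]  r_C1² − 144 = 0  ⇒  r_C1 = 12 (r>0 drops 1)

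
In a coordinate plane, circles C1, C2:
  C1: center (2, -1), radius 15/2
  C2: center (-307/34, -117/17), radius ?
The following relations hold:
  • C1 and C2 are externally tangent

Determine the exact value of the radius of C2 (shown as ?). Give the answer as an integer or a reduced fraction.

5

1. [ext C1·C2]  r_C2² + 15r_C2 − 100 = 0  ⇒  r_C2 = 5 (r>0 drops 1)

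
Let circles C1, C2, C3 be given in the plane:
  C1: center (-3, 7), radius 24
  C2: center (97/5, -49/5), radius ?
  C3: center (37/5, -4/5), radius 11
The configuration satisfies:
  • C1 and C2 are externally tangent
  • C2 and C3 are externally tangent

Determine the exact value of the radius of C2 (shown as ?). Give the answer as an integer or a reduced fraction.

1. [ext C1·C2]  r_C2² + 48r_C2 − 208 = 0  ⇒  r_C2 = 4 (r>0 drops 1)
2. [ext C2·C3]  r_C2² + 22r_C2 − 104 = 0  ⇒  r_C2 = 4 (r>0 drops 1)

4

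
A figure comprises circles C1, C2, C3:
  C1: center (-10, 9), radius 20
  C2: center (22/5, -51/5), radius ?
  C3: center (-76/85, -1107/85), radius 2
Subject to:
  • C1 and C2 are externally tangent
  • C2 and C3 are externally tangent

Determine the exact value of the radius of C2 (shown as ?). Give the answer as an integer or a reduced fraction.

4

1. [ext C1·C2]  r_C2² + 40r_C2 − 176 = 0  ⇒  r_C2 = 4 (r>0 drops 1)
2. [ext C2·C3]  r_C2² + 4r_C2 − 32 = 0  ⇒  r_C2 = 4 (r>0 drops 1)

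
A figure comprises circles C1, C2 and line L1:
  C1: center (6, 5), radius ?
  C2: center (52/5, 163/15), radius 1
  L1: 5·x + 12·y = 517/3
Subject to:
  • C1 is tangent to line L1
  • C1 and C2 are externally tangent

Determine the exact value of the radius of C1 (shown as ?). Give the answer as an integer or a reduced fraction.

19/3

1. [C1‖L1]  r_C1² − 361/9 = 0  ⇒  r_C1 = 19/3 (r>0 drops 1)
2. [ext C1·C2]  r_C1² + 2r_C1 − 475/9 = 0  ⇒  r_C1 = 19/3 (r>0 drops 1)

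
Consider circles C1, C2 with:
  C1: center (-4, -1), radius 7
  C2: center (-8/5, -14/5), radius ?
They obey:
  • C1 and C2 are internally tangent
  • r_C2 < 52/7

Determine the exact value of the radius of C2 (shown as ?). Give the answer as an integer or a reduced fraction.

4

1. [int C1,C2]  r_C2² − 14r_C2 + 40 = 0  ⇒  r_C2 = 4 or 10
2. given r_C2 < 52/7: keep 4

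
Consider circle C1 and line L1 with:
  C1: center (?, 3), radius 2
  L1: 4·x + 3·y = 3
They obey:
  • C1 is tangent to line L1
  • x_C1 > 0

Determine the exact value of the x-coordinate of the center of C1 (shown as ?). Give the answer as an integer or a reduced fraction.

1. [C1‖L1]  x_C1² + 3x_C1 − 4 = 0  ⇒  x_C1 = -4 or 1
2. given x_C1 > 0: keep 1

1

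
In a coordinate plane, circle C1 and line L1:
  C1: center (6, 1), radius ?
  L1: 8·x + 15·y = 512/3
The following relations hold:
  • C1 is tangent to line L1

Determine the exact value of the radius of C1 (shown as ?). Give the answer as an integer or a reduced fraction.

19/3

1. [C1‖L1]  r_C1² − 361/9 = 0  ⇒  r_C1 = 19/3 (r>0 drops 1)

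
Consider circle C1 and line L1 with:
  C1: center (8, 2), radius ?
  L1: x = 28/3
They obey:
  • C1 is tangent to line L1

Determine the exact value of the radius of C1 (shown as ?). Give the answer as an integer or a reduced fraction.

4/3

1. [C1‖L1]  r_C1² − 16/9 = 0  ⇒  r_C1 = 4/3 (r>0 drops 1)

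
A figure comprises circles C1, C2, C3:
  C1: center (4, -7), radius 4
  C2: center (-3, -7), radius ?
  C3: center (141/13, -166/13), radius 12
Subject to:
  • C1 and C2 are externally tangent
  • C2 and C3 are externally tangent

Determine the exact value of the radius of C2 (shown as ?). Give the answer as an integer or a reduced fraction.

3

1. [ext C1·C2]  r_C2² + 8r_C2 − 33 = 0  ⇒  r_C2 = 3 (r>0 drops 1)
2. [ext C2·C3]  r_C2² + 24r_C2 − 81 = 0  ⇒  r_C2 = 3 (r>0 drops 1)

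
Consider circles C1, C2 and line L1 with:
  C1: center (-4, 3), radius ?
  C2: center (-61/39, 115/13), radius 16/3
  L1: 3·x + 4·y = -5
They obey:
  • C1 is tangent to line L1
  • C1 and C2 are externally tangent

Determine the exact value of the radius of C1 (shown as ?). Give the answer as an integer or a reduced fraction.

1. [C1‖L1]  r_C1² − 1 = 0  ⇒  r_C1 = 1 (r>0 drops 1)
2. [ext C1·C2]  r_C1² + (32/3)r_C1 − 35/3 = 0  ⇒  r_C1 = 1 (r>0 drops 1)

1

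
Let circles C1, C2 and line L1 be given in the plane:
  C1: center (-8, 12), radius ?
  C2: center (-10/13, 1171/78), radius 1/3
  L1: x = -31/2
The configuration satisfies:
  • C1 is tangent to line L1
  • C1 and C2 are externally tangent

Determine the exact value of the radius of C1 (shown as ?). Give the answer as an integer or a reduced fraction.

15/2

1. [C1‖L1]  r_C1² − 225/4 = 0  ⇒  r_C1 = 15/2 (r>0 drops 1)
2. [ext C1·C2]  r_C1² + (2/3)r_C1 − 245/4 = 0  ⇒  r_C1 = 15/2 (r>0 drops 1)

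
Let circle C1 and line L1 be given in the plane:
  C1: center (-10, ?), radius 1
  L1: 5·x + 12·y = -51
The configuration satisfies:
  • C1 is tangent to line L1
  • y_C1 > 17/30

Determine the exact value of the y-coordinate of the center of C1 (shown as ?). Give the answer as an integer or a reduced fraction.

1. [C1‖L1]  y_C1² + (1/6)y_C1 − 7/6 = 0  ⇒  y_C1 = -7/6 or 1
2. given y_C1 > 17/30: keep 1

1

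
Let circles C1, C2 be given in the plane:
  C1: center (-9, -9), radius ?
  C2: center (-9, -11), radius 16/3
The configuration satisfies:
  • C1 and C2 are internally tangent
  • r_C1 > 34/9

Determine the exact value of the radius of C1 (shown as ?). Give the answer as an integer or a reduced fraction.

1. [int C1,C2]  r_C1² − (32/3)r_C1 + 220/9 = 0  ⇒  r_C1 = 10/3 or 22/3
2. given r_C1 > 34/9: keep 22/3

22/3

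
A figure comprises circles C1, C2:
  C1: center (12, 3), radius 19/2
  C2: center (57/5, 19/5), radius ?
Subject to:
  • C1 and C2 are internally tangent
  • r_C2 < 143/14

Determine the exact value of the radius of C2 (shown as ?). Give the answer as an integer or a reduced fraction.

17/2

1. [int C1,C2]  r_C2² − 19r_C2 + 357/4 = 0  ⇒  r_C2 = 17/2 or 21/2
2. given r_C2 < 143/14: keep 17/2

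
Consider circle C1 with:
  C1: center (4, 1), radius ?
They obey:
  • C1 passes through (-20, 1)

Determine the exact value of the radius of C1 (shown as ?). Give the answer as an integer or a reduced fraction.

1. [C1∋P]  r_C1² − 576 = 0  ⇒  r_C1 = 24 (r>0 drops 1)

24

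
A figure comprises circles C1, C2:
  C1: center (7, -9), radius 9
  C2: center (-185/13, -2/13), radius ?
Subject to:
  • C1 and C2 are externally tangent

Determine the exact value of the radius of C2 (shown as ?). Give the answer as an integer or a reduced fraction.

1. [ext C1·C2]  r_C2² + 18r_C2 − 448 = 0  ⇒  r_C2 = 14 (r>0 drops 1)

14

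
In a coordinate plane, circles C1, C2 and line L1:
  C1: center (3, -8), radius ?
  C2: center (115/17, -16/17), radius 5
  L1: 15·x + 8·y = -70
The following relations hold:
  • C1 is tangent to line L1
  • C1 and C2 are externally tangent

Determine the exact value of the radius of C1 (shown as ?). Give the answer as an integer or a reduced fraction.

3

1. [C1‖L1]  r_C1² − 9 = 0  ⇒  r_C1 = 3 (r>0 drops 1)
2. [ext C1·C2]  r_C1² + 10r_C1 − 39 = 0  ⇒  r_C1 = 3 (r>0 drops 1)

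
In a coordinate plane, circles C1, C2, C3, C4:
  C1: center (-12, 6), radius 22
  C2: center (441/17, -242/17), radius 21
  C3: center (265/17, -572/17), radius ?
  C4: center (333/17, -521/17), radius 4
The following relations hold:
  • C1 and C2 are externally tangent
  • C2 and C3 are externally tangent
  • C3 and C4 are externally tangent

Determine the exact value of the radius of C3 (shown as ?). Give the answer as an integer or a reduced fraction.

1. [ext C2·C3]  r_C3² + 42r_C3 − 43 = 0  ⇒  r_C3 = 1 (r>0 drops 1)
2. [ext C3·C4]  r_C3² + 8r_C3 − 9 = 0  ⇒  r_C3 = 1 (r>0 drops 1)

1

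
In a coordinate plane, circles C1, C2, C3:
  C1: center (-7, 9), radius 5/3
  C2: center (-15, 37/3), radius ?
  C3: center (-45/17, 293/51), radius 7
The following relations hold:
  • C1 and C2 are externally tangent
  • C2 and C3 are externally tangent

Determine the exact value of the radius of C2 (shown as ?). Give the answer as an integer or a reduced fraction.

1. [ext C1·C2]  r_C2² + (10/3)r_C2 − 217/3 = 0  ⇒  r_C2 = 7 (r>0 drops 1)
2. [ext C2·C3]  r_C2² + 14r_C2 − 147 = 0  ⇒  r_C2 = 7 (r>0 drops 1)

7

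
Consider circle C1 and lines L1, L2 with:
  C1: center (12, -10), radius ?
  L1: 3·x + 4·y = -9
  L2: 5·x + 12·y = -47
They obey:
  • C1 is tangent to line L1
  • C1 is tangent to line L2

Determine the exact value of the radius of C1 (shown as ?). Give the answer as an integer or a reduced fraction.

1

1. [C1‖L1]  r_C1² − 1 = 0  ⇒  r_C1 = 1 (r>0 drops 1)
2. [C1‖L2]  r_C1² − 1 = 0  ⇒  r_C1 = 1 (r>0 drops 1)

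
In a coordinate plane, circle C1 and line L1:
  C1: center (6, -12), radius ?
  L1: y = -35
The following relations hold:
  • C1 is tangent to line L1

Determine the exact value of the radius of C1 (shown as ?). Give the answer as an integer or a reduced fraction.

23

1. [C1‖L1]  r_C1² − 529 = 0  ⇒  r_C1 = 23 (r>0 drops 1)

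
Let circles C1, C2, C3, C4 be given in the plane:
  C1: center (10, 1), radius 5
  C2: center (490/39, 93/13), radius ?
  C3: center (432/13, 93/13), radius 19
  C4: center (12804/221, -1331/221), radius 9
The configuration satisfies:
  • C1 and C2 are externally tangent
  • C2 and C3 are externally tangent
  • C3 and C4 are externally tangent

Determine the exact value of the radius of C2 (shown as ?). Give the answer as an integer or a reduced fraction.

5/3

1. [ext C1·C2]  r_C2² + 10r_C2 − 175/9 = 0  ⇒  r_C2 = 5/3 (r>0 drops 1)
2. [ext C2·C3]  r_C2² + 38r_C2 − 595/9 = 0  ⇒  r_C2 = 5/3 (r>0 drops 1)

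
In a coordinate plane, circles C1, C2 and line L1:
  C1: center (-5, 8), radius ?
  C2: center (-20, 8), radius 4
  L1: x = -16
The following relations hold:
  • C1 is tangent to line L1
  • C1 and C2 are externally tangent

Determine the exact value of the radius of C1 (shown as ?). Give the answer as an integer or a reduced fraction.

11

1. [C1‖L1]  r_C1² − 121 = 0  ⇒  r_C1 = 11 (r>0 drops 1)
2. [ext C1·C2]  r_C1² + 8r_C1 − 209 = 0  ⇒  r_C1 = 11 (r>0 drops 1)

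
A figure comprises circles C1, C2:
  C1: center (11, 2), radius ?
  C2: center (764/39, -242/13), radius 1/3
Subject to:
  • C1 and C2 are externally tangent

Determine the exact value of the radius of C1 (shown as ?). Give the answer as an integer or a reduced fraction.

1. [ext C1·C2]  r_C1² + (2/3)r_C1 − 1496/3 = 0  ⇒  r_C1 = 22 (r>0 drops 1)

22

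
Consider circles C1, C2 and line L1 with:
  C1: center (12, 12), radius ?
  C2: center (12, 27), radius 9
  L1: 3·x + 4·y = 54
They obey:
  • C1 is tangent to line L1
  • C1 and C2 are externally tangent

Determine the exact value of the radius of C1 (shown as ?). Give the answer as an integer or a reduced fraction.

6

1. [C1‖L1]  r_C1² − 36 = 0  ⇒  r_C1 = 6 (r>0 drops 1)
2. [ext C1·C2]  r_C1² + 18r_C1 − 144 = 0  ⇒  r_C1 = 6 (r>0 drops 1)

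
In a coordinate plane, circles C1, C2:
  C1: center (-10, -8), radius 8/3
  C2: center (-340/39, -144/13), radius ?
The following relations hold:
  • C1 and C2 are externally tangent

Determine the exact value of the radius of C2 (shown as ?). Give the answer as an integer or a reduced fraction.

1. [ext C1·C2]  r_C2² + (16/3)r_C2 − 4 = 0  ⇒  r_C2 = 2/3 (r>0 drops 1)

2/3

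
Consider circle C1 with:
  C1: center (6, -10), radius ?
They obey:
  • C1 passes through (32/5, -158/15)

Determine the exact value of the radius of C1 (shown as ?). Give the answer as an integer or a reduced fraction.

2/3

1. [C1∋P]  r_C1² − 4/9 = 0  ⇒  r_C1 = 2/3 (r>0 drops 1)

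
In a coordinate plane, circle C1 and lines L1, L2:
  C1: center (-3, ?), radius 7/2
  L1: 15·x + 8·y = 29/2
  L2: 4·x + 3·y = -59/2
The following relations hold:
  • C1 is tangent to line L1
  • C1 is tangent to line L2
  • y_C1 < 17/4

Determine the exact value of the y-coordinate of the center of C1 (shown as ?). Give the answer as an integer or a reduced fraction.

1. [C1‖L1]  y_C1² − (119/8)y_C1 = 0  ⇒  y_C1 = 0 or 119/8
2. [C1‖L2]  y_C1² + (35/3)y_C1 = 0  ⇒  y_C1 = -35/3 or 0

0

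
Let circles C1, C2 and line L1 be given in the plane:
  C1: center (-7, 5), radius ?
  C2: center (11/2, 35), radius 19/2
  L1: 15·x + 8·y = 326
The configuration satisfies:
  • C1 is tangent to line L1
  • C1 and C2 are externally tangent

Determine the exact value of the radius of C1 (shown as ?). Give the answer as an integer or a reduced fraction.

1. [C1‖L1]  r_C1² − 529 = 0  ⇒  r_C1 = 23 (r>0 drops 1)
2. [ext C1·C2]  r_C1² + 19r_C1 − 966 = 0  ⇒  r_C1 = 23 (r>0 drops 1)

23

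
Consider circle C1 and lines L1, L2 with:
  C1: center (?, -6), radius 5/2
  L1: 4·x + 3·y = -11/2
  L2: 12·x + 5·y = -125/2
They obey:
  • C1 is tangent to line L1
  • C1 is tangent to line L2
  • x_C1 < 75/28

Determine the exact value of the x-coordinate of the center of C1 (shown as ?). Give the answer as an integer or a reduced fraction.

0

1. [C1‖L1]  x_C1² − (25/4)x_C1 = 0  ⇒  x_C1 = 0 or 25/4
2. [C1‖L2]  x_C1² + (65/12)x_C1 = 0  ⇒  x_C1 = -65/12 or 0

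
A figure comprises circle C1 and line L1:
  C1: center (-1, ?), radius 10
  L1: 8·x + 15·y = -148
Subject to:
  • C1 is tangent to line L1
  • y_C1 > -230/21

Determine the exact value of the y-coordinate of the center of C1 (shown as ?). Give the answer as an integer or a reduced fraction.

2

1. [C1‖L1]  y_C1² + (56/3)y_C1 − 124/3 = 0  ⇒  y_C1 = -62/3 or 2
2. given y_C1 > -230/21: keep 2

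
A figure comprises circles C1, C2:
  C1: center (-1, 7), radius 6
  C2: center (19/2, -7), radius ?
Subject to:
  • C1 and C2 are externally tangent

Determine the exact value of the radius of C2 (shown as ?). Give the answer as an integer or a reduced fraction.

1. [ext C1·C2]  r_C2² + 12r_C2 − 1081/4 = 0  ⇒  r_C2 = 23/2 (r>0 drops 1)

23/2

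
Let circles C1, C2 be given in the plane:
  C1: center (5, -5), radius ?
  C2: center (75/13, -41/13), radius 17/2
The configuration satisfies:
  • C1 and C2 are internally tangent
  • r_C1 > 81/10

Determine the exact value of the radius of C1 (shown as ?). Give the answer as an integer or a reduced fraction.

21/2

1. [int C1,C2]  r_C1² − 17r_C1 + 273/4 = 0  ⇒  r_C1 = 13/2 or 21/2
2. given r_C1 > 81/10: keep 21/2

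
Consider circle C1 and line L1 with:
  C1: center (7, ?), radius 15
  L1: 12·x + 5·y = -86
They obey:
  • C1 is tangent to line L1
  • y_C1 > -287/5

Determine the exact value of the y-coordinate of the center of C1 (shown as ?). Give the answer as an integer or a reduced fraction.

1. [C1‖L1]  y_C1² + 68y_C1 − 365 = 0  ⇒  y_C1 = -73 or 5
2. given y_C1 > -287/5: keep 5

5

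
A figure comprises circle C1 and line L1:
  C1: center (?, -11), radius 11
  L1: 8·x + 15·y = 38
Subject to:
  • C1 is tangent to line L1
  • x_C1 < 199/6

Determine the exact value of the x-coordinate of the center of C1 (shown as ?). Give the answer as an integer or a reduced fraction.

2

1. [C1‖L1]  x_C1² − (203/4)x_C1 + 195/2 = 0  ⇒  x_C1 = 2 or 195/4
2. given x_C1 < 199/6: keep 2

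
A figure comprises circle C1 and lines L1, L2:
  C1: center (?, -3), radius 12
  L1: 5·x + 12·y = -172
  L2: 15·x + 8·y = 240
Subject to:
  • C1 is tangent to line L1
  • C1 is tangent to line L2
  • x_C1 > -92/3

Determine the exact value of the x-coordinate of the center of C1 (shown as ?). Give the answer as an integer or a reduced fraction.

1. [C1‖L1]  x_C1² + (272/5)x_C1 − 1168/5 = 0  ⇒  x_C1 = -292/5 or 4
2. [C1‖L2]  x_C1² − (176/5)x_C1 + 624/5 = 0  ⇒  x_C1 = 4 or 156/5

4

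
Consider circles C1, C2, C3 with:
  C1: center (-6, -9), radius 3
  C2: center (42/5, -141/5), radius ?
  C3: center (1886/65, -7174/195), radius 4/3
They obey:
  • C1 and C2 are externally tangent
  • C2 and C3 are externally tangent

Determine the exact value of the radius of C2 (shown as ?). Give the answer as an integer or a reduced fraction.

21

1. [ext C1·C2]  r_C2² + 6r_C2 − 567 = 0  ⇒  r_C2 = 21 (r>0 drops 1)
2. [ext C2·C3]  r_C2² + (8/3)r_C2 − 497 = 0  ⇒  r_C2 = 21 (r>0 drops 1)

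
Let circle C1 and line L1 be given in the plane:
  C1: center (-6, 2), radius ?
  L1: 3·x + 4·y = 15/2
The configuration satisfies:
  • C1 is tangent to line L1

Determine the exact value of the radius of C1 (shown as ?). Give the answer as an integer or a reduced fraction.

1. [C1‖L1]  r_C1² − 49/4 = 0  ⇒  r_C1 = 7/2 (r>0 drops 1)

7/2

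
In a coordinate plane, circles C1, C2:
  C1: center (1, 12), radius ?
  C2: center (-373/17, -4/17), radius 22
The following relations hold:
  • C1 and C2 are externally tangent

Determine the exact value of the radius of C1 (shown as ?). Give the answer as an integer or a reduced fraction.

4

1. [ext C1·C2]  r_C1² + 44r_C1 − 192 = 0  ⇒  r_C1 = 4 (r>0 drops 1)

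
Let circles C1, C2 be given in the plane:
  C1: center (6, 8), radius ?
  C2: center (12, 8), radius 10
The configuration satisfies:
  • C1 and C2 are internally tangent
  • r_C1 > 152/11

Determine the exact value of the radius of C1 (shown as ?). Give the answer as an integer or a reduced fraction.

16

1. [int C1,C2]  r_C1² − 20r_C1 + 64 = 0  ⇒  r_C1 = 4 or 16
2. given r_C1 > 152/11: keep 16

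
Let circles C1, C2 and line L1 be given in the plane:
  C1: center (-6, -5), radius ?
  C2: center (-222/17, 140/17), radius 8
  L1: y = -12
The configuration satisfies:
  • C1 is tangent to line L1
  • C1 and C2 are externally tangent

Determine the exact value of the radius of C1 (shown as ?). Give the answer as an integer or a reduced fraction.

1. [C1‖L1]  r_C1² − 49 = 0  ⇒  r_C1 = 7 (r>0 drops 1)
2. [ext C1·C2]  r_C1² + 16r_C1 − 161 = 0  ⇒  r_C1 = 7 (r>0 drops 1)

7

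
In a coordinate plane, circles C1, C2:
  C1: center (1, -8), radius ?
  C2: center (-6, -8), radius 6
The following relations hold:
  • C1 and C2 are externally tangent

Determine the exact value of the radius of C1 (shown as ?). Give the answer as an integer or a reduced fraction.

1

1. [ext C1·C2]  r_C1² + 12r_C1 − 13 = 0  ⇒  r_C1 = 1 (r>0 drops 1)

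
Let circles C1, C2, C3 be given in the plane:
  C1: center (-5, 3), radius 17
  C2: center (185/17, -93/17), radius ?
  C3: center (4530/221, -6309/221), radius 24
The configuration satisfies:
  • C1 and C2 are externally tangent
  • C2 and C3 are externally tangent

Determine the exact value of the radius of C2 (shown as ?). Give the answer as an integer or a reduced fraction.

1. [ext C1·C2]  r_C2² + 34r_C2 − 35 = 0  ⇒  r_C2 = 1 (r>0 drops 1)
2. [ext C2·C3]  r_C2² + 48r_C2 − 49 = 0  ⇒  r_C2 = 1 (r>0 drops 1)

1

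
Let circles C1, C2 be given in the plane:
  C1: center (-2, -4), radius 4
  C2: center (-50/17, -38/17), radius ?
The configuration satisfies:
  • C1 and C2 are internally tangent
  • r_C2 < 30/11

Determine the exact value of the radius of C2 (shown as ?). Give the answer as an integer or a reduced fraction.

1. [int C1,C2]  r_C2² − 8r_C2 + 12 = 0  ⇒  r_C2 = 2 or 6
2. given r_C2 < 30/11: keep 2

2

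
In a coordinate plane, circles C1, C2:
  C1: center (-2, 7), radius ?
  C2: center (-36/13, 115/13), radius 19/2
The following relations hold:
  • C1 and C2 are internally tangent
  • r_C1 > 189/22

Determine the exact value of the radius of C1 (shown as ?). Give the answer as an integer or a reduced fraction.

1. [int C1,C2]  r_C1² − 19r_C1 + 345/4 = 0  ⇒  r_C1 = 15/2 or 23/2
2. given r_C1 > 189/22: keep 23/2

23/2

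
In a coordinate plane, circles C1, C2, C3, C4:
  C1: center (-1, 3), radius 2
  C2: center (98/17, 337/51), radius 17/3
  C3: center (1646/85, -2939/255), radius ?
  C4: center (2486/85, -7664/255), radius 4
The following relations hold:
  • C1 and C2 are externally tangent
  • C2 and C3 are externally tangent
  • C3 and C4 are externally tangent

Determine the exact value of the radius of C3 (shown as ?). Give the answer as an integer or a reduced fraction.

1. [ext C2·C3]  r_C3² + (34/3)r_C3 − 1445/3 = 0  ⇒  r_C3 = 17 (r>0 drops 1)
2. [ext C3·C4]  r_C3² + 8r_C3 − 425 = 0  ⇒  r_C3 = 17 (r>0 drops 1)

17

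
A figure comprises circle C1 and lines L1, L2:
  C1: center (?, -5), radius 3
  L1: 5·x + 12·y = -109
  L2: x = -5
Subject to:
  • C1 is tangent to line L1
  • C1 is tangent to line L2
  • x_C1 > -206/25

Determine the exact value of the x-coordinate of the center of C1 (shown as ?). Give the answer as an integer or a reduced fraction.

1. [C1‖L1]  x_C1² + (98/5)x_C1 + 176/5 = 0  ⇒  x_C1 = -88/5 or -2
2. [C1‖L2]  x_C1² + 10x_C1 + 16 = 0  ⇒  x_C1 = -8 or -2

-2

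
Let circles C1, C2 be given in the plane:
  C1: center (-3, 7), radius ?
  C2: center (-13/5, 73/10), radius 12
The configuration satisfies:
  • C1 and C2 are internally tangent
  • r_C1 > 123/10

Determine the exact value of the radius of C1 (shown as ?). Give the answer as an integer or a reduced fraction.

25/2

1. [int C1,C2]  r_C1² − 24r_C1 + 575/4 = 0  ⇒  r_C1 = 23/2 or 25/2
2. given r_C1 > 123/10: keep 25/2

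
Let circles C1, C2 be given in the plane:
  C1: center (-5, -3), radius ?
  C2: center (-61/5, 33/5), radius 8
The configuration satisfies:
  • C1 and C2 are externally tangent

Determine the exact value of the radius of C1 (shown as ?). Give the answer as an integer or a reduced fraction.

4

1. [ext C1·C2]  r_C1² + 16r_C1 − 80 = 0  ⇒  r_C1 = 4 (r>0 drops 1)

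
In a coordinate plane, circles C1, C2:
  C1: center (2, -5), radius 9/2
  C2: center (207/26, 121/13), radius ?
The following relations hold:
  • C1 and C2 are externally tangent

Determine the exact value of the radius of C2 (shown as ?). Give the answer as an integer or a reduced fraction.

11

1. [ext C1·C2]  r_C2² + 9r_C2 − 220 = 0  ⇒  r_C2 = 11 (r>0 drops 1)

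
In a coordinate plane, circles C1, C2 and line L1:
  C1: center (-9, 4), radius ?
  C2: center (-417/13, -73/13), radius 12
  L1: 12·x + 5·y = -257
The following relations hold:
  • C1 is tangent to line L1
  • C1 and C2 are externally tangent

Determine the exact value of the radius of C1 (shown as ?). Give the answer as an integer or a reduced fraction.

1. [C1‖L1]  r_C1² − 169 = 0  ⇒  r_C1 = 13 (r>0 drops 1)
2. [ext C1·C2]  r_C1² + 24r_C1 − 481 = 0  ⇒  r_C1 = 13 (r>0 drops 1)

13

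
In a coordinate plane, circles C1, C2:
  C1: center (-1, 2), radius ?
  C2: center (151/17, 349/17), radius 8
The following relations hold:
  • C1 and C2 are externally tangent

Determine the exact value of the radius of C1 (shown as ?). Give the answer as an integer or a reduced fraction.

1. [ext C1·C2]  r_C1² + 16r_C1 − 377 = 0  ⇒  r_C1 = 13 (r>0 drops 1)

13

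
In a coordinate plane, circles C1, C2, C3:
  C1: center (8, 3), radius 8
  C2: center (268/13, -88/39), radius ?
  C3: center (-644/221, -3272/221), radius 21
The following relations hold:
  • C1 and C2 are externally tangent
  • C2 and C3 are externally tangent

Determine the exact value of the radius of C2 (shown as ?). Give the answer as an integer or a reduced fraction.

17/3

1. [ext C1·C2]  r_C2² + 16r_C2 − 1105/9 = 0  ⇒  r_C2 = 17/3 (r>0 drops 1)
2. [ext C2·C3]  r_C2² + 42r_C2 − 2431/9 = 0  ⇒  r_C2 = 17/3 (r>0 drops 1)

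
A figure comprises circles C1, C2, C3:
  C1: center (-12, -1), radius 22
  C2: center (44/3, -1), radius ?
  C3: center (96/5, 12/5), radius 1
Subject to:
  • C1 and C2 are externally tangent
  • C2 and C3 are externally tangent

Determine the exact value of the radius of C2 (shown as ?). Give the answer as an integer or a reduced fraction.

14/3

1. [ext C1·C2]  r_C2² + 44r_C2 − 2044/9 = 0  ⇒  r_C2 = 14/3 (r>0 drops 1)
2. [ext C2·C3]  r_C2² + 2r_C2 − 280/9 = 0  ⇒  r_C2 = 14/3 (r>0 drops 1)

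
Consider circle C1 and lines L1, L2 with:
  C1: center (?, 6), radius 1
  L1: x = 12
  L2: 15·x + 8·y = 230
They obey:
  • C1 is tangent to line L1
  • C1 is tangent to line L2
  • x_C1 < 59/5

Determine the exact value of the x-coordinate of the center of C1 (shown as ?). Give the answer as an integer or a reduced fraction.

1. [C1‖L1]  x_C1² − 24x_C1 + 143 = 0  ⇒  x_C1 = 11 or 13
2. [C1‖L2]  x_C1² − (364/15)x_C1 + 2189/15 = 0  ⇒  x_C1 = 11 or 199/15

11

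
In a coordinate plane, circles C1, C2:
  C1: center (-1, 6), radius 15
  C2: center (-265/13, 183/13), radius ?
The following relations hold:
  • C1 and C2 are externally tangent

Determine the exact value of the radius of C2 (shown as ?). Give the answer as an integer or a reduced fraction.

1. [ext C1·C2]  r_C2² + 30r_C2 − 216 = 0  ⇒  r_C2 = 6 (r>0 drops 1)

6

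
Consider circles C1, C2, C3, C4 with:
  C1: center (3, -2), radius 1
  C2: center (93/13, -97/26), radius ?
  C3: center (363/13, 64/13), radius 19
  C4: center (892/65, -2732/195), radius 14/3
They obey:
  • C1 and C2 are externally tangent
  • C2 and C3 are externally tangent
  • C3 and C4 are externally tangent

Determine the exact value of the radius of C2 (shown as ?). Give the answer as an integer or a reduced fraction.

7/2

1. [ext C1·C2]  r_C2² + 2r_C2 − 77/4 = 0  ⇒  r_C2 = 7/2 (r>0 drops 1)
2. [ext C2·C3]  r_C2² + 38r_C2 − 581/4 = 0  ⇒  r_C2 = 7/2 (r>0 drops 1)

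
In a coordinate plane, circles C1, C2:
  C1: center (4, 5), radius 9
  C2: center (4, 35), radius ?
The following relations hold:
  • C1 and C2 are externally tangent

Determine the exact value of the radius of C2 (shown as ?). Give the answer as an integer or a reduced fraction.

21

1. [ext C1·C2]  r_C2² + 18r_C2 − 819 = 0  ⇒  r_C2 = 21 (r>0 drops 1)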